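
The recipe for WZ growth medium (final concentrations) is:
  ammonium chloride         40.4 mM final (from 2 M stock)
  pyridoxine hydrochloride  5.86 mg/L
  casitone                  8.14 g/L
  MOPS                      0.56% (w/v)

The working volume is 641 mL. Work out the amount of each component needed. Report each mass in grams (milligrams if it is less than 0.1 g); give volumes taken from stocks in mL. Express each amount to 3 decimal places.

ammonium chloride 12.948 mL; pyridoxine hydrochloride 3.756 mg; casitone 5.218 g; MOPS 3.590 g

Scale factor relative to 1 L: 0.641.
ammonium chloride: C1V1 = C2V2 → 40.4 mM × 641 mL ÷ 2000 mM = 12.948 mL
pyridoxine hydrochloride: 5.86 mg/L × 0.641 L = 3.756 mg
casitone: 8.14 g/L × 0.641 L = 5.218 g
MOPS: 0.56% w/v = 5.6 g/L → 5.6 × 0.641 L = 3.590 g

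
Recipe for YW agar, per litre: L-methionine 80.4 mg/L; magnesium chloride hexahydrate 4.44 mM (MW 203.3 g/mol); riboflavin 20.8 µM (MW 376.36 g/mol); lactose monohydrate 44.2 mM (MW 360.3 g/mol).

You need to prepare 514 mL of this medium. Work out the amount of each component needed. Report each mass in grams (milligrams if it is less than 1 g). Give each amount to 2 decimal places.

Working volume: 514 mL = 0.514 L.
L-methionine: 80.4 mg/L × 0.514 L = 41.33 mg
magnesium chloride hexahydrate: 4.44 mmol/L × 203.3 mg/mmol × 0.514 L = 463.96 mg
riboflavin: 20.8 µmol/L × 376.36 g/mol × 0.514 L ÷ 1000 = 4.02 mg
lactose monohydrate: 44.2 mmol/L × 360.3 g/mol × 0.514 L ÷ 1000 = 8.19 g

L-methionine 41.33 mg; magnesium chloride hexahydrate 463.96 mg; riboflavin 4.02 mg; lactose monohydrate 8.19 g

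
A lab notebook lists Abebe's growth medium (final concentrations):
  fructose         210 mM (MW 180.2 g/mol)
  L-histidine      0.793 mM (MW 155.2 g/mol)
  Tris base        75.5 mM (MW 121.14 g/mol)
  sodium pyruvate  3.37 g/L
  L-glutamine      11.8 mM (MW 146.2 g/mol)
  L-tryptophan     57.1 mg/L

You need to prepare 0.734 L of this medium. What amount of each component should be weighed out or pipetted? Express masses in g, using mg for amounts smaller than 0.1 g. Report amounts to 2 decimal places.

Working volume: 0.734 L.
fructose: 210 mmol/L × 180.2 g/mol × 0.734 L ÷ 1000 = 27.78 g
L-histidine: 0.793 mmol/L × 155.2 mg/mmol × 0.734 L = 90.34 mg
Tris base: 75.5 mmol/L × 121.14 g/mol × 0.734 L ÷ 1000 = 6.71 g
sodium pyruvate: 3.37 g/L × 0.734 L = 2.47 g
L-glutamine: 11.8 mmol/L × 146.2 g/mol × 0.734 L ÷ 1000 = 1.27 g
L-tryptophan: 57.1 mg/L × 0.734 L = 41.91 mg

fructose 27.78 g; L-histidine 90.34 mg; Tris base 6.71 g; sodium pyruvate 2.47 g; L-glutamine 1.27 g; L-tryptophan 41.91 mg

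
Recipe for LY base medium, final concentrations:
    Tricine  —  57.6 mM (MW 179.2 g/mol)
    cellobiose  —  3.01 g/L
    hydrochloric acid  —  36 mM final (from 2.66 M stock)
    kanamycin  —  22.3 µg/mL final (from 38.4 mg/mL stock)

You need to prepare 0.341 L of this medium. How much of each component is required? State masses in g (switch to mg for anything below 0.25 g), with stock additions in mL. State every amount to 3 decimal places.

Tricine 3.520 g; cellobiose 1.026 g; hydrochloric acid 4.615 mL; kanamycin 0.198 mL

Working volume: 0.341 L.
Tricine: 57.6 mmol/L × 179.2 g/mol × 0.341 L ÷ 1000 = 3.520 g
cellobiose: 3.01 g/L × 0.341 L = 1.026 g
hydrochloric acid: V = C2·V2/C1 = 36 mM × 341 mL ÷ 2660 mM = 4.615 mL
kanamycin: C1V1 = C2V2 → 22.3 µg/mL × 341 mL ÷ 38400 µg/mL = 0.198 mL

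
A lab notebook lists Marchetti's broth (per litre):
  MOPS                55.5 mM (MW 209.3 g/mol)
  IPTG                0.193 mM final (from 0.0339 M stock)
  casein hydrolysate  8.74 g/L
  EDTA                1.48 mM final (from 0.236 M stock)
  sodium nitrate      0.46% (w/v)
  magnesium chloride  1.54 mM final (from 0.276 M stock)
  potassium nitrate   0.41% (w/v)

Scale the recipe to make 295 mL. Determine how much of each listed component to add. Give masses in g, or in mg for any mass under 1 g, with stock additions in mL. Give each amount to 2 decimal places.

MOPS 3.43 g; IPTG 1.68 mL; casein hydrolysate 2.58 g; EDTA 1.85 mL; sodium nitrate 1.36 g; magnesium chloride 1.65 mL; potassium nitrate 1.21 g

Working volume: 295 mL = 0.295 L.
MOPS: 55.5 mmol/L × 209.3 g/mol × 0.295 L ÷ 1000 = 3.43 g
IPTG: V = C2·V2/C1 = 0.193 mM × 295 mL ÷ 33.9 mM = 1.68 mL
casein hydrolysate: 8.74 g/L × 0.295 L = 2.58 g
EDTA: C1V1 = C2V2 → 1.48 mM × 295 mL ÷ 236 mM = 1.85 mL
sodium nitrate: 0.46% w/v = 4.6 g/L → 4.6 × 0.295 L = 1.36 g
magnesium chloride: C1V1 = C2V2 → 1.54 mM × 295 mL ÷ 276 mM = 1.65 mL
potassium nitrate: 0.41% w/v = 4.1 g/L → 4.1 × 0.295 L = 1.21 g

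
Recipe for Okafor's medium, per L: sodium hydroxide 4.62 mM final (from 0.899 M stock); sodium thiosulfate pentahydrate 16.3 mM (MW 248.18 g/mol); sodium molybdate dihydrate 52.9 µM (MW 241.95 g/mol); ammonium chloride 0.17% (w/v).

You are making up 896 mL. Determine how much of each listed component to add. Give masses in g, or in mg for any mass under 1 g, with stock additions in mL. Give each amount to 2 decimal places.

Scale factor relative to 1 L: 0.896.
sodium hydroxide: dilute stock: 4.62 mM × 896 mL ÷ 899 mM = 4.60 mL
sodium thiosulfate pentahydrate: 16.3 mmol/L × 248.18 g/mol × 0.896 L ÷ 1000 = 3.62 g
sodium molybdate dihydrate: 52.9 µmol/L × 241.95 g/mol × 0.896 L ÷ 1000 = 11.47 mg
ammonium chloride: 0.17% w/v = 1.7 g/L → 1.7 × 0.896 L = 1.52 g

sodium hydroxide 4.60 mL; sodium thiosulfate pentahydrate 3.62 g; sodium molybdate dihydrate 11.47 mg; ammonium chloride 1.52 g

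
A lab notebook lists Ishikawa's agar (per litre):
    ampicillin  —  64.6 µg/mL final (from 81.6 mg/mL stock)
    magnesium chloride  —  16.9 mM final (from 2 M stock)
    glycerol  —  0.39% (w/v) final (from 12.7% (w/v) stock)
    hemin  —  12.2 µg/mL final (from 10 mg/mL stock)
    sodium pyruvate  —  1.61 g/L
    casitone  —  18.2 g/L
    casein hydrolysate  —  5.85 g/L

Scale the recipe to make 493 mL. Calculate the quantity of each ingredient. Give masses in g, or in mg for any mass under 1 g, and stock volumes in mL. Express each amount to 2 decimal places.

ampicillin 0.39 mL; magnesium chloride 4.17 mL; glycerol 15.14 mL; hemin 0.60 mL; sodium pyruvate 793.73 mg; casitone 8.97 g; casein hydrolysate 2.88 g

Target volume = 493 mL = 0.493 L.
ampicillin: dilute stock: 64.6 µg/mL × 493 mL ÷ 81600 µg/mL = 0.39 mL
magnesium chloride: C1V1 = C2V2 → 16.9 mM × 493 mL ÷ 2000 mM = 4.17 mL
glycerol: dilute stock: 0.39% ÷ 12.7% × 493 mL = 15.14 mL
hemin: C1V1 = C2V2 → 12.2 µg/mL × 493 mL ÷ 10000 µg/mL = 0.60 mL
sodium pyruvate: 1.61 g/L × 0.493 L = 0.79373 g = 793.73 mg
casitone: 18.2 g/L × 0.493 L = 8.97 g
casein hydrolysate: 5.85 g/L × 0.493 L = 2.88 g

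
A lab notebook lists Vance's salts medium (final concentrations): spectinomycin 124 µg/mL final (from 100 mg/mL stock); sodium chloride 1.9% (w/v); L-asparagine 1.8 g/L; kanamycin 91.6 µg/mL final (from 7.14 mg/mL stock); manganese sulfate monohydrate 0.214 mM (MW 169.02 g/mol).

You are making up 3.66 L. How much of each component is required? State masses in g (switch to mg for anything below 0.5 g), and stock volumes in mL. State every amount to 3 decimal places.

spectinomycin 4.538 mL; sodium chloride 69.540 g; L-asparagine 6.588 g; kanamycin 46.955 mL; manganese sulfate monohydrate 132.383 mg

Scale factor relative to 1 L: 3.66.
spectinomycin: C1V1 = C2V2 → 124 µg/mL × 3660 mL ÷ 100000 µg/mL = 4.538 mL
sodium chloride: 1.9% w/v = 19 g/L → 19 × 3.66 L = 69.540 g
L-asparagine: 1.8 g/L × 3.66 L = 6.588 g
kanamycin: V = C2·V2/C1 = 91.6 µg/mL × 3660 mL ÷ 7140 µg/mL = 46.955 mL
manganese sulfate monohydrate: 0.214 mmol/L × 169.02 mg/mmol × 3.66 L = 132.383 mg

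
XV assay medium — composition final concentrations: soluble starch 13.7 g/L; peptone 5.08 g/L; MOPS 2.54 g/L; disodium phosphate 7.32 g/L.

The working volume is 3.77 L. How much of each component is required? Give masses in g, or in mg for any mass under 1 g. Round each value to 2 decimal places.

Working volume: 3.77 L.
soluble starch: 13.7 g/L × 3.77 L = 51.65 g
peptone: 5.08 g/L × 3.77 L = 19.15 g
MOPS: 2.54 g/L × 3.77 L = 9.58 g
disodium phosphate: 7.32 g/L × 3.77 L = 27.60 g

soluble starch 51.65 g; peptone 19.15 g; MOPS 9.58 g; disodium phosphate 27.60 g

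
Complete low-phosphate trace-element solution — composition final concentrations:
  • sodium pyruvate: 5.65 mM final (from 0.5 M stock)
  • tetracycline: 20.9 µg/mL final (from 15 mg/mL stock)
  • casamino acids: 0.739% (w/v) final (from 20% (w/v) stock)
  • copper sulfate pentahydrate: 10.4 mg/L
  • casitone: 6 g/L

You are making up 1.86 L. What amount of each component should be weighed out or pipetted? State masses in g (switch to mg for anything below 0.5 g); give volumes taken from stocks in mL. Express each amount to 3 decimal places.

sodium pyruvate 21.018 mL; tetracycline 2.592 mL; casamino acids 68.727 mL; copper sulfate pentahydrate 19.344 mg; casitone 11.160 g

Scale factor relative to 1 L: 1.86.
sodium pyruvate: C1V1 = C2V2 → 5.65 mM × 1860 mL ÷ 500 mM = 21.018 mL
tetracycline: V = C2·V2/C1 = 20.9 µg/mL × 1860 mL ÷ 15000 µg/mL = 2.592 mL
casamino acids: dilute stock: 0.739% ÷ 20% × 1860 mL = 68.727 mL
copper sulfate pentahydrate: 10.4 mg/L × 1.86 L = 19.344 mg
casitone: 6 g/L × 1.86 L = 11.160 g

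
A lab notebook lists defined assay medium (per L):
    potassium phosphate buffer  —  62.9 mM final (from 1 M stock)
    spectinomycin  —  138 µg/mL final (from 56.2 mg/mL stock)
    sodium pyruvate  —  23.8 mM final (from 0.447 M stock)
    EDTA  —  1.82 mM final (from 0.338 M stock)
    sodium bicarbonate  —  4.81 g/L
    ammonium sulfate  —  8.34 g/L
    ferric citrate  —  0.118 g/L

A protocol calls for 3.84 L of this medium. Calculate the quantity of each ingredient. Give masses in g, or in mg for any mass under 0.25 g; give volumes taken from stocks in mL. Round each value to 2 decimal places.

potassium phosphate buffer 241.54 mL; spectinomycin 9.43 mL; sodium pyruvate 204.46 mL; EDTA 20.68 mL; sodium bicarbonate 18.47 g; ammonium sulfate 32.03 g; ferric citrate 0.45 g

Working volume: 3.84 L.
potassium phosphate buffer: dilute stock: 62.9 mM × 3840 mL ÷ 1000 mM = 241.54 mL
spectinomycin: V = C2·V2/C1 = 138 µg/mL × 3840 mL ÷ 56200 µg/mL = 9.43 mL
sodium pyruvate: V = C2·V2/C1 = 23.8 mM × 3840 mL ÷ 447 mM = 204.46 mL
EDTA: dilute stock: 1.82 mM × 3840 mL ÷ 338 mM = 20.68 mL
sodium bicarbonate: 4.81 g/L × 3.84 L = 18.47 g
ammonium sulfate: 8.34 g/L × 3.84 L = 32.03 g
ferric citrate: 0.118 g/L × 3.84 L = 0.45 g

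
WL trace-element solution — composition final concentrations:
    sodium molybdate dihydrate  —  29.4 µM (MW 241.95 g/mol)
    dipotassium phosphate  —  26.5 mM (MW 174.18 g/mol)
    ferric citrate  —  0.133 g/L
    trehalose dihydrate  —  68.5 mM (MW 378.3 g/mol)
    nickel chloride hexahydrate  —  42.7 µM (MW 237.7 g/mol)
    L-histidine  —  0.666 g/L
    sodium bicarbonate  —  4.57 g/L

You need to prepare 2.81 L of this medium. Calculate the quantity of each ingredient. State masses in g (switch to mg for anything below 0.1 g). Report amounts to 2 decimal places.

sodium molybdate dihydrate 19.99 mg; dipotassium phosphate 12.97 g; ferric citrate 0.37 g; trehalose dihydrate 72.82 g; nickel chloride hexahydrate 28.52 mg; L-histidine 1.87 g; sodium bicarbonate 12.84 g

Scale factor relative to 1 L: 2.81.
sodium molybdate dihydrate: 29.4 µmol/L × 241.95 g/mol × 2.81 L ÷ 1000 = 19.99 mg
dipotassium phosphate: 26.5 mmol/L × 174.18 g/mol × 2.81 L ÷ 1000 = 12.97 g
ferric citrate: 0.133 g/L × 2.81 L = 0.37 g
trehalose dihydrate: 68.5 mmol/L × 378.3 g/mol × 2.81 L ÷ 1000 = 72.82 g
nickel chloride hexahydrate: 42.7 µmol/L × 237.7 g/mol × 2.81 L ÷ 1000 = 28.52 mg
L-histidine: 0.666 g/L × 2.81 L = 1.87 g
sodium bicarbonate: 4.57 g/L × 2.81 L = 12.84 g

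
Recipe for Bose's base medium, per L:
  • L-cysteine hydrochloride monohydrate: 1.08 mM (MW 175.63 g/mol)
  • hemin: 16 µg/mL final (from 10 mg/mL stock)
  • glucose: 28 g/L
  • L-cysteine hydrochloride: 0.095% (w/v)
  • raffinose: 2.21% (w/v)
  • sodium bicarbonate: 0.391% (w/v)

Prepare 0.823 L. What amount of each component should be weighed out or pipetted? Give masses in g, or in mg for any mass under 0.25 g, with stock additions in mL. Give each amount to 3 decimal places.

Scale factor relative to 1 L: 0.823.
L-cysteine hydrochloride monohydrate: 1.08 mmol/L × 175.63 mg/mmol × 0.823 L = 156.107 mg
hemin: C1V1 = C2V2 → 16 µg/mL × 823 mL ÷ 10000 µg/mL = 1.317 mL
glucose: 28 g/L × 0.823 L = 23.044 g
L-cysteine hydrochloride: 0.095 g per 100 mL × 823 mL ÷ 100 = 0.782 g
raffinose: 2.21% w/v = 22.1 g/L → 22.1 × 0.823 L = 18.188 g
sodium bicarbonate: 0.391 g per 100 mL × 823 mL ÷ 100 = 3.218 g

L-cysteine hydrochloride monohydrate 156.107 mg; hemin 1.317 mL; glucose 23.044 g; L-cysteine hydrochloride 0.782 g; raffinose 18.188 g; sodium bicarbonate 3.218 g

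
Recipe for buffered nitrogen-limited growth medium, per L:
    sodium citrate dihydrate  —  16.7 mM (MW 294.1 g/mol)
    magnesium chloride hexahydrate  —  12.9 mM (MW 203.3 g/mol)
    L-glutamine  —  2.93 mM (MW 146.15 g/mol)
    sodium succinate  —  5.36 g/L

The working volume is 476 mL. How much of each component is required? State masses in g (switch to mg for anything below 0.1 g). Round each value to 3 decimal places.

sodium citrate dihydrate 2.338 g; magnesium chloride hexahydrate 1.248 g; L-glutamine 0.204 g; sodium succinate 2.551 g

Working volume: 476 mL = 0.476 L.
sodium citrate dihydrate: 16.7 mmol/L × 294.1 g/mol × 0.476 L ÷ 1000 = 2.338 g
magnesium chloride hexahydrate: 12.9 mmol/L × 203.3 g/mol × 0.476 L ÷ 1000 = 1.248 g
L-glutamine: 2.93 mmol/L × 146.15 g/mol × 0.476 L ÷ 1000 = 0.204 g
sodium succinate: 5.36 g/L × 0.476 L = 2.551 g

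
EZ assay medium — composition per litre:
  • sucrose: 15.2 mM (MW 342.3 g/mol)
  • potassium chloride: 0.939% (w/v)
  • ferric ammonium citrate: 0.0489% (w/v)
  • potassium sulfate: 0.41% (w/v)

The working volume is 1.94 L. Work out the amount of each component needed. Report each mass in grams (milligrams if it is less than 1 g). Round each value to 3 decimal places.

sucrose 10.094 g; potassium chloride 18.217 g; ferric ammonium citrate 948.660 mg; potassium sulfate 7.954 g

Scale factor relative to 1 L: 1.94.
sucrose: 15.2 mmol/L × 342.3 g/mol × 1.94 L ÷ 1000 = 10.094 g
potassium chloride: 0.939% w/v = 9.39 g/L → 9.39 × 1.94 L = 18.217 g
ferric ammonium citrate: 0.0489% w/v = 0.489 g/L → 0.489 × 1.94 L = 0.94866 g = 948.660 mg
potassium sulfate: 0.41% w/v = 4.1 g/L → 4.1 × 1.94 L = 7.954 g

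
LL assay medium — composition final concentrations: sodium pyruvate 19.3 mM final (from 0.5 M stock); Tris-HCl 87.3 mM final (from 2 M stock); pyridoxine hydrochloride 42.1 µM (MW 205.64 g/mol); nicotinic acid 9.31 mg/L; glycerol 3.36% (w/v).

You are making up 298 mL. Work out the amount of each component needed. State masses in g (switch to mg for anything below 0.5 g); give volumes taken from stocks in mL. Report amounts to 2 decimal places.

sodium pyruvate 11.50 mL; Tris-HCl 13.01 mL; pyridoxine hydrochloride 2.58 mg; nicotinic acid 2.77 mg; glycerol 10.01 g

Working volume: 298 mL = 0.298 L.
sodium pyruvate: dilute stock: 19.3 mM × 298 mL ÷ 500 mM = 11.50 mL
Tris-HCl: V = C2·V2/C1 = 87.3 mM × 298 mL ÷ 2000 mM = 13.01 mL
pyridoxine hydrochloride: 42.1 µmol/L × 205.64 g/mol × 0.298 L ÷ 1000 = 2.58 mg
nicotinic acid: 9.31 mg/L × 0.298 L = 2.77 mg
glycerol: 3.36% w/v = 33.6 g/L → 33.6 × 0.298 L = 10.01 g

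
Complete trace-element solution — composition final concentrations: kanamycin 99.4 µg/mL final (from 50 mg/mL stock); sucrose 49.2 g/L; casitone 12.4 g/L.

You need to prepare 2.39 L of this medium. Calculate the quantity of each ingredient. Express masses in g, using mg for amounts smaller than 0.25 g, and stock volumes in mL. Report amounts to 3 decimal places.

Working volume: 2.39 L.
kanamycin: V = C2·V2/C1 = 99.4 µg/mL × 2390 mL ÷ 50000 µg/mL = 4.751 mL
sucrose: 49.2 g/L × 2.39 L = 117.588 g
casitone: 12.4 g/L × 2.39 L = 29.636 g

kanamycin 4.751 mL; sucrose 117.588 g; casitone 29.636 g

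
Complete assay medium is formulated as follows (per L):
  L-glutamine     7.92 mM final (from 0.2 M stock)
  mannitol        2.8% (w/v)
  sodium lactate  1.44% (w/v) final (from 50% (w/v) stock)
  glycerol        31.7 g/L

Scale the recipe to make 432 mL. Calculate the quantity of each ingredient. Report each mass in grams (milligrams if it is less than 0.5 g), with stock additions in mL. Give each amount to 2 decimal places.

L-glutamine 17.11 mL; mannitol 12.10 g; sodium lactate 12.44 mL; glycerol 13.69 g

Target volume = 432 mL = 0.432 L.
L-glutamine: dilute stock: 7.92 mM × 432 mL ÷ 200 mM = 17.11 mL
mannitol: 2.8% w/v = 28 g/L → 28 × 0.432 L = 12.10 g
sodium lactate: V = C2·V2/C1 = 1.44% ÷ 50% × 432 mL = 12.44 mL
glycerol: 31.7 g/L × 0.432 L = 13.69 g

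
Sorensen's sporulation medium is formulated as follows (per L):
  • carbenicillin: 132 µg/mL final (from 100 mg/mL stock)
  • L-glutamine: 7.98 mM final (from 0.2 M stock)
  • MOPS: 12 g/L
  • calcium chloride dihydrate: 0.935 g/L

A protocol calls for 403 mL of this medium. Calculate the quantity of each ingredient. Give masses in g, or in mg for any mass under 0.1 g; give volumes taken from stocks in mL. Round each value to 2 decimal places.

carbenicillin 0.53 mL; L-glutamine 16.08 mL; MOPS 4.84 g; calcium chloride dihydrate 0.38 g

Target volume = 403 mL = 0.403 L.
carbenicillin: C1V1 = C2V2 → 132 µg/mL × 403 mL ÷ 100000 µg/mL = 0.53 mL
L-glutamine: dilute stock: 7.98 mM × 403 mL ÷ 200 mM = 16.08 mL
MOPS: 12 g/L × 0.403 L = 4.84 g
calcium chloride dihydrate: 0.935 g/L × 0.403 L = 0.38 g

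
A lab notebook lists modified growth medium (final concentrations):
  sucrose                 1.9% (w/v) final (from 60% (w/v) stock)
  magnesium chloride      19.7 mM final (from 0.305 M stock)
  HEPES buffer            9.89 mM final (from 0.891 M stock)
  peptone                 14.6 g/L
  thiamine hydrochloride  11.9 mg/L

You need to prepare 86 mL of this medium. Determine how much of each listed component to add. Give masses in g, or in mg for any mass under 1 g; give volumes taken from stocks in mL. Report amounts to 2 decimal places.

Target volume = 86 mL = 0.086 L.
sucrose: C1V1 = C2V2 → 1.9% ÷ 60% × 86 mL = 2.72 mL
magnesium chloride: V = C2·V2/C1 = 19.7 mM × 86 mL ÷ 305 mM = 5.55 mL
HEPES buffer: C1V1 = C2V2 → 9.89 mM × 86 mL ÷ 891 mM = 0.95 mL
peptone: 14.6 g/L × 0.086 L = 1.26 g
thiamine hydrochloride: 11.9 mg/L × 0.086 L = 1.02 mg

sucrose 2.72 mL; magnesium chloride 5.55 mL; HEPES buffer 0.95 mL; peptone 1.26 g; thiamine hydrochloride 1.02 mg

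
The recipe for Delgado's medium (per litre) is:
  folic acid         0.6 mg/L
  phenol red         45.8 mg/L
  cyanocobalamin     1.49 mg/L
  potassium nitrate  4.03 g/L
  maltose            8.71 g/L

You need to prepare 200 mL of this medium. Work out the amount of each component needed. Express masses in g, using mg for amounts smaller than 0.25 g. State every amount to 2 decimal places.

folic acid 0.12 mg; phenol red 9.16 mg; cyanocobalamin 0.30 mg; potassium nitrate 0.81 g; maltose 1.74 g

Target volume = 200 mL = 0.2 L.
folic acid: 0.6 mg/L × 0.2 L = 0.12 mg
phenol red: 45.8 mg/L × 0.2 L = 9.16 mg
cyanocobalamin: 1.49 mg/L × 0.2 L = 0.30 mg
potassium nitrate: 4.03 g/L × 0.2 L = 0.81 g
maltose: 8.71 g/L × 0.2 L = 1.74 g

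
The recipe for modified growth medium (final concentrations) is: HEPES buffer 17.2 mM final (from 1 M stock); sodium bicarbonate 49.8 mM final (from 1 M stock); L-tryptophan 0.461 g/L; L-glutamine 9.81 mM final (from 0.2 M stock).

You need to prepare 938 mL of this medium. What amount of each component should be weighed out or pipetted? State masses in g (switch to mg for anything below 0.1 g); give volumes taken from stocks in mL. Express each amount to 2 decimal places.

Working volume: 938 mL = 0.938 L.
HEPES buffer: C1V1 = C2V2 → 17.2 mM × 938 mL ÷ 1000 mM = 16.13 mL
sodium bicarbonate: dilute stock: 49.8 mM × 938 mL ÷ 1000 mM = 46.71 mL
L-tryptophan: 0.461 g/L × 0.938 L = 0.43 g
L-glutamine: dilute stock: 9.81 mM × 938 mL ÷ 200 mM = 46.01 mL

HEPES buffer 16.13 mL; sodium bicarbonate 46.71 mL; L-tryptophan 0.43 g; L-glutamine 46.01 mL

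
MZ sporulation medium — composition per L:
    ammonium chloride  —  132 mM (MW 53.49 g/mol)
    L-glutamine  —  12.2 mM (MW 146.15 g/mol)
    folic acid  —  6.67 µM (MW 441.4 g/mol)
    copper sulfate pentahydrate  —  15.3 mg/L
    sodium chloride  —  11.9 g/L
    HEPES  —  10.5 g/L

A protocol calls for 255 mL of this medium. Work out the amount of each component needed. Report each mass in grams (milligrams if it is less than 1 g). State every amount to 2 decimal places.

ammonium chloride 1.80 g; L-glutamine 454.67 mg; folic acid 0.75 mg; copper sulfate pentahydrate 3.90 mg; sodium chloride 3.03 g; HEPES 2.68 g

Scale factor relative to 1 L: 0.255.
ammonium chloride: 132 mmol/L × 53.49 g/mol × 0.255 L ÷ 1000 = 1.80 g
L-glutamine: 12.2 mmol/L × 146.15 mg/mmol × 0.255 L = 454.67 mg
folic acid: 6.67 µmol/L × 441.4 g/mol × 0.255 L ÷ 1000 = 0.75 mg
copper sulfate pentahydrate: 15.3 mg/L × 0.255 L = 3.90 mg
sodium chloride: 11.9 g/L × 0.255 L = 3.03 g
HEPES: 10.5 g/L × 0.255 L = 2.68 g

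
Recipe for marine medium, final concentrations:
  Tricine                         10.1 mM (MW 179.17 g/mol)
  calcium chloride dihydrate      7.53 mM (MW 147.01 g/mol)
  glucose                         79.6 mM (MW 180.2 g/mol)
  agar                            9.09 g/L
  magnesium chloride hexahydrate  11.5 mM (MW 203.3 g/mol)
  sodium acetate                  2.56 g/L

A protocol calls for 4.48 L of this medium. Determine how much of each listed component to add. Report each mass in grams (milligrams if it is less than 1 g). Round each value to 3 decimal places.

Scale factor relative to 1 L: 4.48.
Tricine: 10.1 mmol/L × 179.17 g/mol × 4.48 L ÷ 1000 = 8.107 g
calcium chloride dihydrate: 7.53 mmol/L × 147.01 g/mol × 4.48 L ÷ 1000 = 4.959 g
glucose: 79.6 mmol/L × 180.2 g/mol × 4.48 L ÷ 1000 = 64.261 g
agar: 9.09 g/L × 4.48 L = 40.723 g
magnesium chloride hexahydrate: 11.5 mmol/L × 203.3 g/mol × 4.48 L ÷ 1000 = 10.474 g
sodium acetate: 2.56 g/L × 4.48 L = 11.469 g

Tricine 8.107 g; calcium chloride dihydrate 4.959 g; glucose 64.261 g; agar 40.723 g; magnesium chloride hexahydrate 10.474 g; sodium acetate 11.469 g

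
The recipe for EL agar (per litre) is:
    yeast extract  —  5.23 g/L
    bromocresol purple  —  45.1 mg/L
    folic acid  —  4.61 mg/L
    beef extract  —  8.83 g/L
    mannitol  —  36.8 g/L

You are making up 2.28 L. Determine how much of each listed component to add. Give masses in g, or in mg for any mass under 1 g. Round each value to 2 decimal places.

Scale factor relative to 1 L: 2.28.
yeast extract: 5.23 g/L × 2.28 L = 11.92 g
bromocresol purple: 45.1 mg/L × 2.28 L = 102.83 mg
folic acid: 4.61 mg/L × 2.28 L = 10.51 mg
beef extract: 8.83 g/L × 2.28 L = 20.13 g
mannitol: 36.8 g/L × 2.28 L = 83.90 g

yeast extract 11.92 g; bromocresol purple 102.83 mg; folic acid 10.51 mg; beef extract 20.13 g; mannitol 83.90 g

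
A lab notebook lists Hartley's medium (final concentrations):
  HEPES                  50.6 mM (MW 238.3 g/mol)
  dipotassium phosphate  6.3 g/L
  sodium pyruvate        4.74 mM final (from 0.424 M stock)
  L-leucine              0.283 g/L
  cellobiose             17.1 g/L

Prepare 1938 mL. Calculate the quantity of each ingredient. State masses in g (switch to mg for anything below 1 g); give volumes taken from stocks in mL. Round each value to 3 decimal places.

HEPES 23.368 g; dipotassium phosphate 12.209 g; sodium pyruvate 21.665 mL; L-leucine 548.454 mg; cellobiose 33.140 g

Target volume = 1938 mL = 1.938 L.
HEPES: 50.6 mmol/L × 238.3 g/mol × 1.938 L ÷ 1000 = 23.368 g
dipotassium phosphate: 6.3 g/L × 1.938 L = 12.209 g
sodium pyruvate: C1V1 = C2V2 → 4.74 mM × 1938 mL ÷ 424 mM = 21.665 mL
L-leucine: 0.283 g/L × 1.938 L = 0.548454 g = 548.454 mg
cellobiose: 17.1 g/L × 1.938 L = 33.140 g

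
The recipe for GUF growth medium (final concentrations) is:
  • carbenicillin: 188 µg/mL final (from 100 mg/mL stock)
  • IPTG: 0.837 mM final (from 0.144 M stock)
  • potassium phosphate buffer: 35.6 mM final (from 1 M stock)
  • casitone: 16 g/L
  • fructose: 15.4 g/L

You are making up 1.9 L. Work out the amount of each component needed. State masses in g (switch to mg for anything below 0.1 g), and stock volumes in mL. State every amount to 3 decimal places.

Scale factor relative to 1 L: 1.9.
carbenicillin: V = C2·V2/C1 = 188 µg/mL × 1900 mL ÷ 100000 µg/mL = 3.572 mL
IPTG: dilute stock: 0.837 mM × 1900 mL ÷ 144 mM = 11.044 mL
potassium phosphate buffer: V = C2·V2/C1 = 35.6 mM × 1900 mL ÷ 1000 mM = 67.640 mL
casitone: 16 g/L × 1.9 L = 30.400 g
fructose: 15.4 g/L × 1.9 L = 29.260 g

carbenicillin 3.572 mL; IPTG 11.044 mL; potassium phosphate buffer 67.640 mL; casitone 30.400 g; fructose 29.260 g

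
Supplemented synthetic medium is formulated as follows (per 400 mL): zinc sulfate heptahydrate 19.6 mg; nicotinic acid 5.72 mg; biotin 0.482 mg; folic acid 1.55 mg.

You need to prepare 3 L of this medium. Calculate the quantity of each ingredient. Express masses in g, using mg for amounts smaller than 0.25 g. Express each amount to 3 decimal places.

Ratio of target to recipe volume: 3000 / 400 = 7.5.
zinc sulfate heptahydrate: 19.6 mg × (3000 mL / 400 mL) = 147.000 mg
nicotinic acid: 5.72 mg × (3000 mL / 400 mL) = 42.900 mg
biotin: 0.482 mg × (3000 mL / 400 mL) = 3.615 mg
folic acid: 1.55 mg × (3000 mL / 400 mL) = 11.625 mg

zinc sulfate heptahydrate 147.000 mg; nicotinic acid 42.900 mg; biotin 3.615 mg; folic acid 11.625 mg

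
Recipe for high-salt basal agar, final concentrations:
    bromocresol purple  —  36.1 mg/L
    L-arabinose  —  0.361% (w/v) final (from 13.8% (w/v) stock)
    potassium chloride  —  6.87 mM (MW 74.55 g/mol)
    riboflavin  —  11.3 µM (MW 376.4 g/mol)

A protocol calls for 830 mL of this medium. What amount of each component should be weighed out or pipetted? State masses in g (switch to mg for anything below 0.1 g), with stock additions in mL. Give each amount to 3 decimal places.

Target volume = 830 mL = 0.83 L.
bromocresol purple: 36.1 mg/L × 0.83 L = 29.963 mg
L-arabinose: V = C2·V2/C1 = 0.361% ÷ 13.8% × 830 mL = 21.712 mL
potassium chloride: 6.87 mmol/L × 74.55 g/mol × 0.83 L ÷ 1000 = 0.425 g
riboflavin: 11.3 µmol/L × 376.4 g/mol × 0.83 L ÷ 1000 = 3.530 mg

bromocresol purple 29.963 mg; L-arabinose 21.712 mL; potassium chloride 0.425 g; riboflavin 3.530 mg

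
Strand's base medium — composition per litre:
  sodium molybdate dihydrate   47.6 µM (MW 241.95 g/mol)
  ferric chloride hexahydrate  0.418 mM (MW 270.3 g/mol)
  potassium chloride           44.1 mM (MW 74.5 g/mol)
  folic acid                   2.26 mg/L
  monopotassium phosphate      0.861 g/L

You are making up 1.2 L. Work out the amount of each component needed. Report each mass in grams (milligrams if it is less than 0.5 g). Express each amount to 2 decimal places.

Working volume: 1.2 L.
sodium molybdate dihydrate: 47.6 µmol/L × 241.95 g/mol × 1.2 L ÷ 1000 = 13.82 mg
ferric chloride hexahydrate: 0.418 mmol/L × 270.3 mg/mmol × 1.2 L = 135.58 mg
potassium chloride: 44.1 mmol/L × 74.5 g/mol × 1.2 L ÷ 1000 = 3.94 g
folic acid: 2.26 mg/L × 1.2 L = 2.71 mg
monopotassium phosphate: 0.861 g/L × 1.2 L = 1.03 g

sodium molybdate dihydrate 13.82 mg; ferric chloride hexahydrate 135.58 mg; potassium chloride 3.94 g; folic acid 2.71 mg; monopotassium phosphate 1.03 g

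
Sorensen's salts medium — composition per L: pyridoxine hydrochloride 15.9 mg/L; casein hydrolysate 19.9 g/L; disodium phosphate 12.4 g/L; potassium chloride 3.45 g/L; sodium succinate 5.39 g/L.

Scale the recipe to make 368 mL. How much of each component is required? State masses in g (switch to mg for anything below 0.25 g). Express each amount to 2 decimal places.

Scale factor relative to 1 L: 0.368.
pyridoxine hydrochloride: 15.9 mg/L × 0.368 L = 5.85 mg
casein hydrolysate: 19.9 g/L × 0.368 L = 7.32 g
disodium phosphate: 12.4 g/L × 0.368 L = 4.56 g
potassium chloride: 3.45 g/L × 0.368 L = 1.27 g
sodium succinate: 5.39 g/L × 0.368 L = 1.98 g

pyridoxine hydrochloride 5.85 mg; casein hydrolysate 7.32 g; disodium phosphate 4.56 g; potassium chloride 1.27 g; sodium succinate 1.98 g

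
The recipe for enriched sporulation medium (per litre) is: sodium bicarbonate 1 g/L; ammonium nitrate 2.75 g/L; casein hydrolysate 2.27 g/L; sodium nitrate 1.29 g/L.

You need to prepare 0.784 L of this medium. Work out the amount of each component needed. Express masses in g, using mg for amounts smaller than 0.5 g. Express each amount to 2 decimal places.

sodium bicarbonate 0.78 g; ammonium nitrate 2.16 g; casein hydrolysate 1.78 g; sodium nitrate 1.01 g

Working volume: 0.784 L.
sodium bicarbonate: 1 g/L × 0.784 L = 0.78 g
ammonium nitrate: 2.75 g/L × 0.784 L = 2.16 g
casein hydrolysate: 2.27 g/L × 0.784 L = 1.78 g
sodium nitrate: 1.29 g/L × 0.784 L = 1.01 g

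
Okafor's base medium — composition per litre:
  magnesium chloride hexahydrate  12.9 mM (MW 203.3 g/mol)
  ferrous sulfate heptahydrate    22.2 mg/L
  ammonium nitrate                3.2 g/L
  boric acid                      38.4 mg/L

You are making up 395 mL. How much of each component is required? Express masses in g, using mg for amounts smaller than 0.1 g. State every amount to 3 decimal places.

Scale factor relative to 1 L: 0.395.
magnesium chloride hexahydrate: 12.9 mmol/L × 203.3 g/mol × 0.395 L ÷ 1000 = 1.036 g
ferrous sulfate heptahydrate: 22.2 mg/L × 0.395 L = 8.769 mg
ammonium nitrate: 3.2 g/L × 0.395 L = 1.264 g
boric acid: 38.4 mg/L × 0.395 L = 15.168 mg

magnesium chloride hexahydrate 1.036 g; ferrous sulfate heptahydrate 8.769 mg; ammonium nitrate 1.264 g; boric acid 15.168 mg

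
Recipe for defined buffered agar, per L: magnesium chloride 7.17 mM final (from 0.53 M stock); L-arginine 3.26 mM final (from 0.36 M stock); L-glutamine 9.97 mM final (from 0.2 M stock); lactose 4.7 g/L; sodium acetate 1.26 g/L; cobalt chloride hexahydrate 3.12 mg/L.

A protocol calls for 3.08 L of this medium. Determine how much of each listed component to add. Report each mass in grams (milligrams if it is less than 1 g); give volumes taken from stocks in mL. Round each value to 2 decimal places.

Scale factor relative to 1 L: 3.08.
magnesium chloride: dilute stock: 7.17 mM × 3080 mL ÷ 530 mM = 41.67 mL
L-arginine: V = C2·V2/C1 = 3.26 mM × 3080 mL ÷ 360 mM = 27.89 mL
L-glutamine: dilute stock: 9.97 mM × 3080 mL ÷ 200 mM = 153.54 mL
lactose: 4.7 g/L × 3.08 L = 14.48 g
sodium acetate: 1.26 g/L × 3.08 L = 3.88 g
cobalt chloride hexahydrate: 3.12 mg/L × 3.08 L = 9.61 mg

magnesium chloride 41.67 mL; L-arginine 27.89 mL; L-glutamine 153.54 mL; lactose 14.48 g; sodium acetate 3.88 g; cobalt chloride hexahydrate 9.61 mg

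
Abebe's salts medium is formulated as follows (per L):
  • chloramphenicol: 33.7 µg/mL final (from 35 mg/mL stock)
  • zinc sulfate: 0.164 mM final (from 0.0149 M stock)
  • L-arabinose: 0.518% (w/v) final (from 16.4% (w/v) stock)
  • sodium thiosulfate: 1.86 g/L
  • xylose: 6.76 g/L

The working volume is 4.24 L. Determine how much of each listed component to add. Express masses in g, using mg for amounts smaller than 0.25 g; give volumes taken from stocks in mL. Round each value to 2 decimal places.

chloramphenicol 4.08 mL; zinc sulfate 46.67 mL; L-arabinose 133.92 mL; sodium thiosulfate 7.89 g; xylose 28.66 g

Scale factor relative to 1 L: 4.24.
chloramphenicol: V = C2·V2/C1 = 33.7 µg/mL × 4240 mL ÷ 35000 µg/mL = 4.08 mL
zinc sulfate: V = C2·V2/C1 = 0.164 mM × 4240 mL ÷ 14.9 mM = 46.67 mL
L-arabinose: dilute stock: 0.518% ÷ 16.4% × 4240 mL = 133.92 mL
sodium thiosulfate: 1.86 g/L × 4.24 L = 7.89 g
xylose: 6.76 g/L × 4.24 L = 28.66 g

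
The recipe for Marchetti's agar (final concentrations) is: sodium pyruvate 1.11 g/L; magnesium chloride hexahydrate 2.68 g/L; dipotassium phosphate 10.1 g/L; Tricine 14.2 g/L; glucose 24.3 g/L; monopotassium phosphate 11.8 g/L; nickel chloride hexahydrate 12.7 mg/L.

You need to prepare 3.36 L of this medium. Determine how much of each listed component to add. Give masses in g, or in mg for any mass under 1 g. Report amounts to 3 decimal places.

Working volume: 3.36 L.
sodium pyruvate: 1.11 g/L × 3.36 L = 3.730 g
magnesium chloride hexahydrate: 2.68 g/L × 3.36 L = 9.005 g
dipotassium phosphate: 10.1 g/L × 3.36 L = 33.936 g
Tricine: 14.2 g/L × 3.36 L = 47.712 g
glucose: 24.3 g/L × 3.36 L = 81.648 g
monopotassium phosphate: 11.8 g/L × 3.36 L = 39.648 g
nickel chloride hexahydrate: 12.7 mg/L × 3.36 L = 42.672 mg

sodium pyruvate 3.730 g; magnesium chloride hexahydrate 9.005 g; dipotassium phosphate 33.936 g; Tricine 47.712 g; glucose 81.648 g; monopotassium phosphate 39.648 g; nickel chloride hexahydrate 42.672 mg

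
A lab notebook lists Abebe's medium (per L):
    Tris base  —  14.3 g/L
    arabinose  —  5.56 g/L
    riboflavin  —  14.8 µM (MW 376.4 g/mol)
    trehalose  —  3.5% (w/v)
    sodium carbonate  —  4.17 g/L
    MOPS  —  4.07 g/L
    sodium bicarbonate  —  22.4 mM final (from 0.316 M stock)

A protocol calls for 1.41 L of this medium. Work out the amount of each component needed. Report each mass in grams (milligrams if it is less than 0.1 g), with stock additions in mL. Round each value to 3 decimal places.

Tris base 20.163 g; arabinose 7.840 g; riboflavin 7.855 mg; trehalose 49.350 g; sodium carbonate 5.880 g; MOPS 5.739 g; sodium bicarbonate 99.949 mL

Scale factor relative to 1 L: 1.41.
Tris base: 14.3 g/L × 1.41 L = 20.163 g
arabinose: 5.56 g/L × 1.41 L = 7.840 g
riboflavin: 14.8 µmol/L × 376.4 g/mol × 1.41 L ÷ 1000 = 7.855 mg
trehalose: 3.5 g per 100 mL × 1410 mL ÷ 100 = 49.350 g
sodium carbonate: 4.17 g/L × 1.41 L = 5.880 g
MOPS: 4.07 g/L × 1.41 L = 5.739 g
sodium bicarbonate: C1V1 = C2V2 → 22.4 mM × 1410 mL ÷ 316 mM = 99.949 mL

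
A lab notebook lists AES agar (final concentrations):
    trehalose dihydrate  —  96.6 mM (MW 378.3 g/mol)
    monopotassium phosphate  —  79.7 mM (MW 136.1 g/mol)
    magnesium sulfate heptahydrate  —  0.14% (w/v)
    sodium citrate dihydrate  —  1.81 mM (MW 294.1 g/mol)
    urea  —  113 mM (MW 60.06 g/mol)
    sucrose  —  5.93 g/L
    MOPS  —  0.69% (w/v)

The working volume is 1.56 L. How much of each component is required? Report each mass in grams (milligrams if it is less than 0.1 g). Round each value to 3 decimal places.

Working volume: 1.56 L.
trehalose dihydrate: 96.6 mmol/L × 378.3 g/mol × 1.56 L ÷ 1000 = 57.008 g
monopotassium phosphate: 79.7 mmol/L × 136.1 g/mol × 1.56 L ÷ 1000 = 16.922 g
magnesium sulfate heptahydrate: 0.14% w/v = 1.4 g/L → 1.4 × 1.56 L = 2.184 g
sodium citrate dihydrate: 1.81 mmol/L × 294.1 g/mol × 1.56 L ÷ 1000 = 0.830 g
urea: 113 mmol/L × 60.06 g/mol × 1.56 L ÷ 1000 = 10.587 g
sucrose: 5.93 g/L × 1.56 L = 9.251 g
MOPS: 0.69% w/v = 6.9 g/L → 6.9 × 1.56 L = 10.764 g

trehalose dihydrate 57.008 g; monopotassium phosphate 16.922 g; magnesium sulfate heptahydrate 2.184 g; sodium citrate dihydrate 0.830 g; urea 10.587 g; sucrose 9.251 g; MOPS 10.764 g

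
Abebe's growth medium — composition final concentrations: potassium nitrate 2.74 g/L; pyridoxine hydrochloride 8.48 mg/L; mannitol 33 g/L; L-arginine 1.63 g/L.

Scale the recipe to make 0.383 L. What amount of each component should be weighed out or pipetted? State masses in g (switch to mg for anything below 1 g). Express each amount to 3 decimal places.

potassium nitrate 1.049 g; pyridoxine hydrochloride 3.248 mg; mannitol 12.639 g; L-arginine 624.290 mg

Scale factor relative to 1 L: 0.383.
potassium nitrate: 2.74 g/L × 0.383 L = 1.049 g
pyridoxine hydrochloride: 8.48 mg/L × 0.383 L = 3.248 mg
mannitol: 33 g/L × 0.383 L = 12.639 g
L-arginine: 1.63 g/L × 0.383 L = 0.62429 g = 624.290 mg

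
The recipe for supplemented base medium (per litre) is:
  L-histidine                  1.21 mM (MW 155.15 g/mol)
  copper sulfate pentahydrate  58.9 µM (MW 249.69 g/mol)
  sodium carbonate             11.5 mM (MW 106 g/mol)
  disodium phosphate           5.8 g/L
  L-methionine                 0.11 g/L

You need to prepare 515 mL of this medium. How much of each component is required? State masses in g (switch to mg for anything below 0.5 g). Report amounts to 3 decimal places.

L-histidine 96.682 mg; copper sulfate pentahydrate 7.574 mg; sodium carbonate 0.628 g; disodium phosphate 2.987 g; L-methionine 56.650 mg

Working volume: 515 mL = 0.515 L.
L-histidine: 1.21 mmol/L × 155.15 mg/mmol × 0.515 L = 96.682 mg
copper sulfate pentahydrate: 58.9 µmol/L × 249.69 g/mol × 0.515 L ÷ 1000 = 7.574 mg
sodium carbonate: 11.5 mmol/L × 106 g/mol × 0.515 L ÷ 1000 = 0.628 g
disodium phosphate: 5.8 g/L × 0.515 L = 2.987 g
L-methionine: 0.11 g/L × 0.515 L = 0.05665 g = 56.650 mg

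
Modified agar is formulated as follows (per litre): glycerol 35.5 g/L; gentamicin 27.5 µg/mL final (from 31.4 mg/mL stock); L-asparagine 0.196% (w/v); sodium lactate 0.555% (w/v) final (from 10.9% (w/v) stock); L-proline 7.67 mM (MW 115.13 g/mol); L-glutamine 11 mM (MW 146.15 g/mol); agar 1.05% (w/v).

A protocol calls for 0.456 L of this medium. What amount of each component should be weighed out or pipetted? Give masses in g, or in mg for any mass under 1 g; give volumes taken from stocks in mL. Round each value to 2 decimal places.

Working volume: 0.456 L.
glycerol: 35.5 g/L × 0.456 L = 16.19 g
gentamicin: dilute stock: 27.5 µg/mL × 456 mL ÷ 31400 µg/mL = 0.40 mL
L-asparagine: 0.196 g per 100 mL × 456 mL ÷ 100 = 0.89376 g = 893.76 mg
sodium lactate: C1V1 = C2V2 → 0.555% ÷ 10.9% × 456 mL = 23.22 mL
L-proline: 7.67 mmol/L × 115.13 mg/mmol × 0.456 L = 402.67 mg
L-glutamine: 11 mmol/L × 146.15 mg/mmol × 0.456 L = 733.09 mg
agar: 1.05 g per 100 mL × 456 mL ÷ 100 = 4.79 g

glycerol 16.19 g; gentamicin 0.40 mL; L-asparagine 893.76 mg; sodium lactate 23.22 mL; L-proline 402.67 mg; L-glutamine 733.09 mg; agar 4.79 g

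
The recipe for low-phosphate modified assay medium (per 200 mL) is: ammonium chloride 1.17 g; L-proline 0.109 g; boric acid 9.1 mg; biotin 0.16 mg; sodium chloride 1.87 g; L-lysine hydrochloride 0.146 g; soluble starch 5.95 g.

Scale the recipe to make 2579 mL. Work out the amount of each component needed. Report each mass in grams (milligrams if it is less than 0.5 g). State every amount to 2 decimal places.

ammonium chloride 15.09 g; L-proline 1.41 g; boric acid 117.34 mg; biotin 2.06 mg; sodium chloride 24.11 g; L-lysine hydrochloride 1.88 g; soluble starch 76.73 g

Ratio of target to recipe volume: 2579 / 200 = 12.895.
ammonium chloride: 1.17 g × (2579 mL / 200 mL) = 15.09 g
L-proline: 0.109 g × (2579 mL / 200 mL) = 1.41 g
boric acid: 9.1 mg × (2579 mL / 200 mL) = 117.34 mg
biotin: 0.16 mg × (2579 mL / 200 mL) = 2.06 mg
sodium chloride: 1.87 g × (2579 mL / 200 mL) = 24.11 g
L-lysine hydrochloride: 0.146 g × (2579 mL / 200 mL) = 1.88 g
soluble starch: 5.95 g × (2579 mL / 200 mL) = 76.73 g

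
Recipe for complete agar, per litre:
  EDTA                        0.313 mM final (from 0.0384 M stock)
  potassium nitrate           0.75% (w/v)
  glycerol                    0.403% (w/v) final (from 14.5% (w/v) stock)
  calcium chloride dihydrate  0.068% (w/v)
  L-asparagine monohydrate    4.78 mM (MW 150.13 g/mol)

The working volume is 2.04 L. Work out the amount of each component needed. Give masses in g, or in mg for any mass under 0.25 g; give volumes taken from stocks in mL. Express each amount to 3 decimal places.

Working volume: 2.04 L.
EDTA: C1V1 = C2V2 → 0.313 mM × 2040 mL ÷ 38.4 mM = 16.628 mL
potassium nitrate: 0.75 g per 100 mL × 2040 mL ÷ 100 = 15.300 g
glycerol: C1V1 = C2V2 → 0.403% ÷ 14.5% × 2040 mL = 56.698 mL
calcium chloride dihydrate: 0.068% w/v = 0.68 g/L → 0.68 × 2.04 L = 1.387 g
L-asparagine monohydrate: 4.78 mmol/L × 150.13 g/mol × 2.04 L ÷ 1000 = 1.464 g

EDTA 16.628 mL; potassium nitrate 15.300 g; glycerol 56.698 mL; calcium chloride dihydrate 1.387 g; L-asparagine monohydrate 1.464 g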